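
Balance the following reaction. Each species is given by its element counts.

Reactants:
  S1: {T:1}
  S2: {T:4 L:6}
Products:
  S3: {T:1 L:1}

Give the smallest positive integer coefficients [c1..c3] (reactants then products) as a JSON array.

Coefficients: [2, 1, 6]

T: 2·1+1·4 = 6 | 6·1 = 6
L: 2·0+1·6 = 6 | 6·1 = 6
gcd(2,1,6) = 1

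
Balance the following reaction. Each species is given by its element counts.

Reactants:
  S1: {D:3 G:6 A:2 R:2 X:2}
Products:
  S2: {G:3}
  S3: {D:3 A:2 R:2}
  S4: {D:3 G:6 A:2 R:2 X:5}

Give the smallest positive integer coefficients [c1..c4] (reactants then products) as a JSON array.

Coefficients: [5, 6, 3, 2]

D: 5·3 = 15 | 6·0+3·3+2·3 = 15
G: 5·6 = 30 | 6·3+3·0+2·6 = 30
A: 5·2 = 10 | 6·0+3·2+2·2 = 10
R: 5·2 = 10 | 6·0+3·2+2·2 = 10
X: 5·2 = 10 | 6·0+3·0+2·5 = 10
gcd(5,6,3,2) = 1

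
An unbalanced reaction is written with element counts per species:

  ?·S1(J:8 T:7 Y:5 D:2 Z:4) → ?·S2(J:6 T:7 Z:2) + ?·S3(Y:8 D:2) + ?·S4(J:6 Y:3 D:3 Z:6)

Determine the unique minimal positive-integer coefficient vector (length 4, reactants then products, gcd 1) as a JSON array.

J: 6·8 = 48 | 6·6+3·0+2·6 = 48
T: 6·7 = 42 | 6·7+3·0+2·0 = 42
Y: 6·5 = 30 | 6·0+3·8+2·3 = 30
D: 6·2 = 12 | 6·0+3·2+2·3 = 12
Z: 6·4 = 24 | 6·2+3·0+2·6 = 24
gcd(6,6,3,2) = 1

Coefficients: [6, 6, 3, 2]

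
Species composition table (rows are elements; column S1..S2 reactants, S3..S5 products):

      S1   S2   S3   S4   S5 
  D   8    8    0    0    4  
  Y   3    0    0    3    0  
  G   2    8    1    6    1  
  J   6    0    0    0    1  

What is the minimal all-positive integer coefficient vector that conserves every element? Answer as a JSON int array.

D: 1·8+2·8 = 24 | 6·0+1·0+6·4 = 24
Y: 1·3+2·0 = 3 | 6·0+1·3+6·0 = 3
G: 1·2+2·8 = 18 | 6·1+1·6+6·1 = 18
J: 1·6+2·0 = 6 | 6·0+1·0+6·1 = 6
gcd(1,2,6,1,6) = 1

Coefficients: [1, 2, 6, 1, 6]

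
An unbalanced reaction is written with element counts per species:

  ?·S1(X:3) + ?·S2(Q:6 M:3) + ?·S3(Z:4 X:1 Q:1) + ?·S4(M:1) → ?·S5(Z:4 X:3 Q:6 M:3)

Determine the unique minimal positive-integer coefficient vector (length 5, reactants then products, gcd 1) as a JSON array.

Z: 4·0+5·0+6·4+3·0 = 24 | 6·4 = 24
X: 4·3+5·0+6·1+3·0 = 18 | 6·3 = 18
Q: 4·0+5·6+6·1+3·0 = 36 | 6·6 = 36
M: 4·0+5·3+6·0+3·1 = 18 | 6·3 = 18
gcd(4,5,6,3,6) = 1

Coefficients: [4, 5, 6, 3, 6]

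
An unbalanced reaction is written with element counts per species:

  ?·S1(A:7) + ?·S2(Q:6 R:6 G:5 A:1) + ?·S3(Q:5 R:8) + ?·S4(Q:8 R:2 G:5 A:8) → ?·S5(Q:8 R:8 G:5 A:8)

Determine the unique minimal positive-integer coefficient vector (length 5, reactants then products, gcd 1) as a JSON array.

Coefficients: [5, 5, 2, 1, 6]

Q: 5·0+5·6+2·5+1·8 = 48 | 6·8 = 48
R: 5·0+5·6+2·8+1·2 = 48 | 6·8 = 48
G: 5·0+5·5+2·0+1·5 = 30 | 6·5 = 30
A: 5·7+5·1+2·0+1·8 = 48 | 6·8 = 48
gcd(5,5,2,1,6) = 1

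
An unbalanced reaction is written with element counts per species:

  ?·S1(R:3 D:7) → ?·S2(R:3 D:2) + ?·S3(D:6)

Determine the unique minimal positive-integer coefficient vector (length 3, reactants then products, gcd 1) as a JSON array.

Coefficients: [6, 6, 5]

R: 6·3 = 18 | 6·3+5·0 = 18
D: 6·7 = 42 | 6·2+5·6 = 42
gcd(6,6,5) = 1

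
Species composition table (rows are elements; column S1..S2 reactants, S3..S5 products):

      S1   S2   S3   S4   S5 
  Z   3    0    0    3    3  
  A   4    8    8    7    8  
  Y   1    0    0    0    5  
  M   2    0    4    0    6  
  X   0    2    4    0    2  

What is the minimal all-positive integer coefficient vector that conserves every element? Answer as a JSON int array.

Coefficients: [5, 3, 1, 4, 1]

Z: 5·3+3·0 = 15 | 1·0+4·3+1·3 = 15
A: 5·4+3·8 = 44 | 1·8+4·7+1·8 = 44
Y: 5·1+3·0 = 5 | 1·0+4·0+1·5 = 5
M: 5·2+3·0 = 10 | 1·4+4·0+1·6 = 10
X: 5·0+3·2 = 6 | 1·4+4·0+1·2 = 6
gcd(5,3,1,4,1) = 1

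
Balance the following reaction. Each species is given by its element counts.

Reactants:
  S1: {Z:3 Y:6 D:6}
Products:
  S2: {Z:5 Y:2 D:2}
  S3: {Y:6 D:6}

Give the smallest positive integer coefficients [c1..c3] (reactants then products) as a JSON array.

Coefficients: [5, 3, 4]

Z: 5·3 = 15 | 3·5+4·0 = 15
Y: 5·6 = 30 | 3·2+4·6 = 30
D: 5·6 = 30 | 3·2+4·6 = 30
gcd(5,3,4) = 1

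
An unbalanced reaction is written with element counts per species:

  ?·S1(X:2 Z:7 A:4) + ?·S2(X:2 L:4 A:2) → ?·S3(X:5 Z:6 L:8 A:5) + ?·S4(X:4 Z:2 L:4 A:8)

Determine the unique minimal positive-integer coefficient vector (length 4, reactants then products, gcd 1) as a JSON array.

X: 2·2+5·2 = 14 | 2·5+1·4 = 14
Z: 2·7+5·0 = 14 | 2·6+1·2 = 14
L: 2·0+5·4 = 20 | 2·8+1·4 = 20
A: 2·4+5·2 = 18 | 2·5+1·8 = 18
gcd(2,5,2,1) = 1

Coefficients: [2, 5, 2, 1]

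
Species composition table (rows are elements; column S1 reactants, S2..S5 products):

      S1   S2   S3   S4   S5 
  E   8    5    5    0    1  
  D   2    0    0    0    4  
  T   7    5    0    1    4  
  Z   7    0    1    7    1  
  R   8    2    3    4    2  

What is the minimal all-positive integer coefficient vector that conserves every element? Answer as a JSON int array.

Coefficients: [6, 5, 4, 5, 3]

E: 6·8 = 48 | 5·5+4·5+5·0+3·1 = 48
D: 6·2 = 12 | 5·0+4·0+5·0+3·4 = 12
T: 6·7 = 42 | 5·5+4·0+5·1+3·4 = 42
Z: 6·7 = 42 | 5·0+4·1+5·7+3·1 = 42
R: 6·8 = 48 | 5·2+4·3+5·4+3·2 = 48
gcd(6,5,4,5,3) = 1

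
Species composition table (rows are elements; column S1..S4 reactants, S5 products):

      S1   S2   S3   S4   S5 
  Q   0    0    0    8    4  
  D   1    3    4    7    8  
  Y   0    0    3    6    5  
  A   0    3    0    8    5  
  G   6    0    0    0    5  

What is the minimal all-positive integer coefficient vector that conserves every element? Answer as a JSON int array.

Coefficients: [5, 2, 4, 3, 6]

Q: 5·0+2·0+4·0+3·8 = 24 | 6·4 = 24
D: 5·1+2·3+4·4+3·7 = 48 | 6·8 = 48
Y: 5·0+2·0+4·3+3·6 = 30 | 6·5 = 30
A: 5·0+2·3+4·0+3·8 = 30 | 6·5 = 30
G: 5·6+2·0+4·0+3·0 = 30 | 6·5 = 30
gcd(5,2,4,3,6) = 1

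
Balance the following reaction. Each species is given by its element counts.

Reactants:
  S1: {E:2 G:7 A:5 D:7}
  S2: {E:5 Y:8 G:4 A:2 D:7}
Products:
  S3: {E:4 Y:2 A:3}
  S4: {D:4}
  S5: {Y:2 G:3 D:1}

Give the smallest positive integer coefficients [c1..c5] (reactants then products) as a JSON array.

Coefficients: [1, 2, 3, 4, 5]

E: 1·2+2·5 = 12 | 3·4+4·0+5·0 = 12
Y: 1·0+2·8 = 16 | 3·2+4·0+5·2 = 16
G: 1·7+2·4 = 15 | 3·0+4·0+5·3 = 15
A: 1·5+2·2 = 9 | 3·3+4·0+5·0 = 9
D: 1·7+2·7 = 21 | 3·0+4·4+5·1 = 21
gcd(1,2,3,4,5) = 1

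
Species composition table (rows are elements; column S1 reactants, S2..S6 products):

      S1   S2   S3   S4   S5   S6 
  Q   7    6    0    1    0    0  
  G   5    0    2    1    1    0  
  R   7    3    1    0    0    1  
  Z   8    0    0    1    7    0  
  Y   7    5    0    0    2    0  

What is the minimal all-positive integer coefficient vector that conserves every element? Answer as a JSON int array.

Coefficients: [2, 2, 3, 2, 2, 5]

Q: 2·7 = 14 | 2·6+3·0+2·1+2·0+5·0 = 14
G: 2·5 = 10 | 2·0+3·2+2·1+2·1+5·0 = 10
R: 2·7 = 14 | 2·3+3·1+2·0+2·0+5·1 = 14
Z: 2·8 = 16 | 2·0+3·0+2·1+2·7+5·0 = 16
Y: 2·7 = 14 | 2·5+3·0+2·0+2·2+5·0 = 14
gcd(2,2,3,2,2,5) = 1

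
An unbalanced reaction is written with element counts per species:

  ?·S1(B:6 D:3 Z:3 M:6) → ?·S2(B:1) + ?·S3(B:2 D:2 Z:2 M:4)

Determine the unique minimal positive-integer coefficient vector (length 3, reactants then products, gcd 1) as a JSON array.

B: 2·6 = 12 | 6·1+3·2 = 12
D: 2·3 = 6 | 6·0+3·2 = 6
Z: 2·3 = 6 | 6·0+3·2 = 6
M: 2·6 = 12 | 6·0+3·4 = 12
gcd(2,6,3) = 1

Coefficients: [2, 6, 3]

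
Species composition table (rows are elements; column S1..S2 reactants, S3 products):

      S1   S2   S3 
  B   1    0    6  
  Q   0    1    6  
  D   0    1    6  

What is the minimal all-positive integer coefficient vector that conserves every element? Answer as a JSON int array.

Coefficients: [6, 6, 1]

B: 6·1+6·0 = 6 | 1·6 = 6
Q: 6·0+6·1 = 6 | 1·6 = 6
D: 6·0+6·1 = 6 | 1·6 = 6
gcd(6,6,1) = 1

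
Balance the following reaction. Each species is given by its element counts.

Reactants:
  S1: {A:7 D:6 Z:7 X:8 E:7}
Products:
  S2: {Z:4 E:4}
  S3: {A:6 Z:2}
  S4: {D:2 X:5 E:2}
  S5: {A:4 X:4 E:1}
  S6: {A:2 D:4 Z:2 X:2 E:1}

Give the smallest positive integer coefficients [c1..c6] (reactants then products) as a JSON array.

Coefficients: [4, 4, 1, 2, 3, 5]

A: 4·7 = 28 | 4·0+1·6+2·0+3·4+5·2 = 28
D: 4·6 = 24 | 4·0+1·0+2·2+3·0+5·4 = 24
Z: 4·7 = 28 | 4·4+1·2+2·0+3·0+5·2 = 28
X: 4·8 = 32 | 4·0+1·0+2·5+3·4+5·2 = 32
E: 4·7 = 28 | 4·4+1·0+2·2+3·1+5·1 = 28
gcd(4,4,1,2,3,5) = 1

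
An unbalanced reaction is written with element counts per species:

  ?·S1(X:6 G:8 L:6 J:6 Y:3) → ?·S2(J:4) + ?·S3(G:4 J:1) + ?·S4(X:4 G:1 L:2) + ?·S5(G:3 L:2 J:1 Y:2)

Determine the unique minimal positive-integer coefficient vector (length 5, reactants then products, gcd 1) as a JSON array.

X: 2·6 = 12 | 2·0+1·0+3·4+3·0 = 12
G: 2·8 = 16 | 2·0+1·4+3·1+3·3 = 16
L: 2·6 = 12 | 2·0+1·0+3·2+3·2 = 12
J: 2·6 = 12 | 2·4+1·1+3·0+3·1 = 12
Y: 2·3 = 6 | 2·0+1·0+3·0+3·2 = 6
gcd(2,2,1,3,3) = 1

Coefficients: [2, 2, 1, 3, 3]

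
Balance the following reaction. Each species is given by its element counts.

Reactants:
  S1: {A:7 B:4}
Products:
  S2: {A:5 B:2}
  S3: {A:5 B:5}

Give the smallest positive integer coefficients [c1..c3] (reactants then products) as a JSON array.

A: 5·7 = 35 | 5·5+2·5 = 35
B: 5·4 = 20 | 5·2+2·5 = 20
gcd(5,5,2) = 1

Coefficients: [5, 5, 2]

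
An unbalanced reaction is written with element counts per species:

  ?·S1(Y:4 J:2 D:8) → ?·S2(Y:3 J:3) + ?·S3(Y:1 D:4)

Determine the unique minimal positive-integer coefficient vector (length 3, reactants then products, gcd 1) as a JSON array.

Coefficients: [3, 2, 6]

Y: 3·4 = 12 | 2·3+6·1 = 12
J: 3·2 = 6 | 2·3+6·0 = 6
D: 3·8 = 24 | 2·0+6·4 = 24
gcd(3,2,6) = 1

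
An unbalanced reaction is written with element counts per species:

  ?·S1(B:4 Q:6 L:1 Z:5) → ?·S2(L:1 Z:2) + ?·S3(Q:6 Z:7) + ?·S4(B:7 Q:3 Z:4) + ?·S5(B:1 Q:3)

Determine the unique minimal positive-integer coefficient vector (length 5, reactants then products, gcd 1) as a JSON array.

Coefficients: [5, 5, 1, 2, 6]

B: 5·4 = 20 | 5·0+1·0+2·7+6·1 = 20
Q: 5·6 = 30 | 5·0+1·6+2·3+6·3 = 30
L: 5·1 = 5 | 5·1+1·0+2·0+6·0 = 5
Z: 5·5 = 25 | 5·2+1·7+2·4+6·0 = 25
gcd(5,5,1,2,6) = 1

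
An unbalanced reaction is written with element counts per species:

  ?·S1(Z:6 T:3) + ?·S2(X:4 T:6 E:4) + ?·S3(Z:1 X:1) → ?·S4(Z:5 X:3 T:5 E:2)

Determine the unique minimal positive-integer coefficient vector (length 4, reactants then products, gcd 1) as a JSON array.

Coefficients: [4, 3, 6, 6]

Z: 4·6+3·0+6·1 = 30 | 6·5 = 30
X: 4·0+3·4+6·1 = 18 | 6·3 = 18
T: 4·3+3·6+6·0 = 30 | 6·5 = 30
E: 4·0+3·4+6·0 = 12 | 6·2 = 12
gcd(4,3,6,6) = 1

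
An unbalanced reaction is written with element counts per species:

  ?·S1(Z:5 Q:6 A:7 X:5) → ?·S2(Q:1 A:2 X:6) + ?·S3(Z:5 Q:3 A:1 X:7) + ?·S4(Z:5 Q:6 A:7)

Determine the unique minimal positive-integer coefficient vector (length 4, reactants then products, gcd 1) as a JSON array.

Coefficients: [5, 3, 1, 4]

Z: 5·5 = 25 | 3·0+1·5+4·5 = 25
Q: 5·6 = 30 | 3·1+1·3+4·6 = 30
A: 5·7 = 35 | 3·2+1·1+4·7 = 35
X: 5·5 = 25 | 3·6+1·7+4·0 = 25
gcd(5,3,1,4) = 1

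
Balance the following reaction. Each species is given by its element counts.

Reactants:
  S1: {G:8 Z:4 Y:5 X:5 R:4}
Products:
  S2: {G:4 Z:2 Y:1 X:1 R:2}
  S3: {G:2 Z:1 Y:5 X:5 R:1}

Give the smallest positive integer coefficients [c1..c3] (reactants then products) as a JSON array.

G: 3·8 = 24 | 5·4+2·2 = 24
Z: 3·4 = 12 | 5·2+2·1 = 12
Y: 3·5 = 15 | 5·1+2·5 = 15
X: 3·5 = 15 | 5·1+2·5 = 15
R: 3·4 = 12 | 5·2+2·1 = 12
gcd(3,5,2) = 1

Coefficients: [3, 5, 2]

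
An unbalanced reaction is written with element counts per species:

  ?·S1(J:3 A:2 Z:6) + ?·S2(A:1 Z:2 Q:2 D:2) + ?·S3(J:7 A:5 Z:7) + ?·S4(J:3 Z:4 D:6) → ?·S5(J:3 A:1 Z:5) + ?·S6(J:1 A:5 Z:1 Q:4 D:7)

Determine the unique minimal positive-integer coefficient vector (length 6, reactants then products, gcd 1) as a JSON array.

Coefficients: [1, 4, 2, 1, 6, 2]

J: 1·3+4·0+2·7+1·3 = 20 | 6·3+2·1 = 20
A: 1·2+4·1+2·5+1·0 = 16 | 6·1+2·5 = 16
Z: 1·6+4·2+2·7+1·4 = 32 | 6·5+2·1 = 32
Q: 1·0+4·2+2·0+1·0 = 8 | 6·0+2·4 = 8
D: 1·0+4·2+2·0+1·6 = 14 | 6·0+2·7 = 14
gcd(1,4,2,1,6,2) = 1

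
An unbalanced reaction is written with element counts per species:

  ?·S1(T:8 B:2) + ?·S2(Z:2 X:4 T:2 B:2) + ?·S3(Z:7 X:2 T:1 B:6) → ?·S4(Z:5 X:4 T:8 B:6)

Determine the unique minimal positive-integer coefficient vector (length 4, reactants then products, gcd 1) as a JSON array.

Z: 3·0+3·2+2·7 = 20 | 4·5 = 20
X: 3·0+3·4+2·2 = 16 | 4·4 = 16
T: 3·8+3·2+2·1 = 32 | 4·8 = 32
B: 3·2+3·2+2·6 = 24 | 4·6 = 24
gcd(3,3,2,4) = 1

Coefficients: [3, 3, 2, 4]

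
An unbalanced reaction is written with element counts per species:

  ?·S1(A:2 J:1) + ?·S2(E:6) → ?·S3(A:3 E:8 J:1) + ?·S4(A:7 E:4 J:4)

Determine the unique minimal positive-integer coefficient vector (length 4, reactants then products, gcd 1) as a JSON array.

Coefficients: [5, 2, 1, 1]

A: 5·2+2·0 = 10 | 1·3+1·7 = 10
E: 5·0+2·6 = 12 | 1·8+1·4 = 12
J: 5·1+2·0 = 5 | 1·1+1·4 = 5
gcd(5,2,1,1) = 1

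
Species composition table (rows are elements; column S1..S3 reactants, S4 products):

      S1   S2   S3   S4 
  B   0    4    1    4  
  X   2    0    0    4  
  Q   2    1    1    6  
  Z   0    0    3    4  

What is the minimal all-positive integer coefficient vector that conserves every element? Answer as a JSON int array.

B: 6·0+2·4+4·1 = 12 | 3·4 = 12
X: 6·2+2·0+4·0 = 12 | 3·4 = 12
Q: 6·2+2·1+4·1 = 18 | 3·6 = 18
Z: 6·0+2·0+4·3 = 12 | 3·4 = 12
gcd(6,2,4,3) = 1

Coefficients: [6, 2, 4, 3]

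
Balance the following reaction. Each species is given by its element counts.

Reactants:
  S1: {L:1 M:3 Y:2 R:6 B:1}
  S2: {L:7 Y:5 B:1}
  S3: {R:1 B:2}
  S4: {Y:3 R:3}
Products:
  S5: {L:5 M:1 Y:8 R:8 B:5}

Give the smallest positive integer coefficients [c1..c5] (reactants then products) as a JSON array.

Coefficients: [1, 2, 6, 4, 3]

L: 1·1+2·7+6·0+4·0 = 15 | 3·5 = 15
M: 1·3+2·0+6·0+4·0 = 3 | 3·1 = 3
Y: 1·2+2·5+6·0+4·3 = 24 | 3·8 = 24
R: 1·6+2·0+6·1+4·3 = 24 | 3·8 = 24
B: 1·1+2·1+6·2+4·0 = 15 | 3·5 = 15
gcd(1,2,6,4,3) = 1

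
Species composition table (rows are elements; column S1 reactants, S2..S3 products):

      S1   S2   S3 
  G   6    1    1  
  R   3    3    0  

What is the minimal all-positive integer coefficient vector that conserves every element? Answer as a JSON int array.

G: 1·6 = 6 | 1·1+5·1 = 6
R: 1·3 = 3 | 1·3+5·0 = 3
gcd(1,1,5) = 1

Coefficients: [1, 1, 5]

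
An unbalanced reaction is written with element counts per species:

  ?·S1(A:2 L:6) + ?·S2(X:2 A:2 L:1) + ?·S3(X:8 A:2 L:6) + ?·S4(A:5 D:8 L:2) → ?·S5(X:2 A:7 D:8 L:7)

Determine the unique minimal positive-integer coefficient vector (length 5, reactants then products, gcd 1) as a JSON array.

Coefficients: [3, 1, 1, 5, 5]

X: 3·0+1·2+1·8+5·0 = 10 | 5·2 = 10
A: 3·2+1·2+1·2+5·5 = 35 | 5·7 = 35
D: 3·0+1·0+1·0+5·8 = 40 | 5·8 = 40
L: 3·6+1·1+1·6+5·2 = 35 | 5·7 = 35
gcd(3,1,1,5,5) = 1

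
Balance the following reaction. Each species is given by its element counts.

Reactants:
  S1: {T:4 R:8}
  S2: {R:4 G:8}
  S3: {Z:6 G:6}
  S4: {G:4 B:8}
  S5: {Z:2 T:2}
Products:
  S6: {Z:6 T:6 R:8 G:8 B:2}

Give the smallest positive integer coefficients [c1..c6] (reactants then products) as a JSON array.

Coefficients: [3, 2, 2, 1, 6, 4]

Z: 3·0+2·0+2·6+1·0+6·2 = 24 | 4·6 = 24
T: 3·4+2·0+2·0+1·0+6·2 = 24 | 4·6 = 24
R: 3·8+2·4+2·0+1·0+6·0 = 32 | 4·8 = 32
G: 3·0+2·8+2·6+1·4+6·0 = 32 | 4·8 = 32
B: 3·0+2·0+2·0+1·8+6·0 = 8 | 4·2 = 8
gcd(3,2,2,1,6,4) = 1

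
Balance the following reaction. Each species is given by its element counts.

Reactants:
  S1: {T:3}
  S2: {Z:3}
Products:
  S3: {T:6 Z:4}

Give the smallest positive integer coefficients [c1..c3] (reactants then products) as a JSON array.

Coefficients: [6, 4, 3]

T: 6·3+4·0 = 18 | 3·6 = 18
Z: 6·0+4·3 = 12 | 3·4 = 12
gcd(6,4,3) = 1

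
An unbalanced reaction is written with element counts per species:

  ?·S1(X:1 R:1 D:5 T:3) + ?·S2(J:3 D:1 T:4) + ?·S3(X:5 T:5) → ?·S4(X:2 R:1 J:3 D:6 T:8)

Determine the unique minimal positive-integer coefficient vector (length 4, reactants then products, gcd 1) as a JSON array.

X: 5·1+5·0+1·5 = 10 | 5·2 = 10
R: 5·1+5·0+1·0 = 5 | 5·1 = 5
J: 5·0+5·3+1·0 = 15 | 5·3 = 15
D: 5·5+5·1+1·0 = 30 | 5·6 = 30
T: 5·3+5·4+1·5 = 40 | 5·8 = 40
gcd(5,5,1,5) = 1

Coefficients: [5, 5, 1, 5]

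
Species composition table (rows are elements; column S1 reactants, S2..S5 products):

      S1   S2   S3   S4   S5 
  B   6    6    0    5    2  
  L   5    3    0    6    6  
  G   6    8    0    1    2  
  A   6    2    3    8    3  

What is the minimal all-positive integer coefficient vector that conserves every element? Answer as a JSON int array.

Coefficients: [6, 4, 3, 2, 1]

B: 6·6 = 36 | 4·6+3·0+2·5+1·2 = 36
L: 6·5 = 30 | 4·3+3·0+2·6+1·6 = 30
G: 6·6 = 36 | 4·8+3·0+2·1+1·2 = 36
A: 6·6 = 36 | 4·2+3·3+2·8+1·3 = 36
gcd(6,4,3,2,1) = 1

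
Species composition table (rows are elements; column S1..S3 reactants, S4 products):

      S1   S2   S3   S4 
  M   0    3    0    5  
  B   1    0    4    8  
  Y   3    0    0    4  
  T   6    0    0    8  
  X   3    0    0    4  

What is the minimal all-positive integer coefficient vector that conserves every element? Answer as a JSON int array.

M: 4·0+5·3+5·0 = 15 | 3·5 = 15
B: 4·1+5·0+5·4 = 24 | 3·8 = 24
Y: 4·3+5·0+5·0 = 12 | 3·4 = 12
T: 4·6+5·0+5·0 = 24 | 3·8 = 24
X: 4·3+5·0+5·0 = 12 | 3·4 = 12
gcd(4,5,5,3) = 1

Coefficients: [4, 5, 5, 3]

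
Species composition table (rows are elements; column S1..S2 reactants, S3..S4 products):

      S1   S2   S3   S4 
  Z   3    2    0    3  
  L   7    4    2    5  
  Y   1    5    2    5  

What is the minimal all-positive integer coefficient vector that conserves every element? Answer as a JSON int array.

Z: 1·3+6·2 = 15 | 3·0+5·3 = 15
L: 1·7+6·4 = 31 | 3·2+5·5 = 31
Y: 1·1+6·5 = 31 | 3·2+5·5 = 31
gcd(1,6,3,5) = 1

Coefficients: [1, 6, 3, 5]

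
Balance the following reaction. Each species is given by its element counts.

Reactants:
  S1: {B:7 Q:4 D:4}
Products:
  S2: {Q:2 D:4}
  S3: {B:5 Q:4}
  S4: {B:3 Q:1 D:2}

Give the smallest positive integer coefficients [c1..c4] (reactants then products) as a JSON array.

B: 4·7 = 28 | 1·0+2·5+6·3 = 28
Q: 4·4 = 16 | 1·2+2·4+6·1 = 16
D: 4·4 = 16 | 1·4+2·0+6·2 = 16
gcd(4,1,2,6) = 1

Coefficients: [4, 1, 2, 6]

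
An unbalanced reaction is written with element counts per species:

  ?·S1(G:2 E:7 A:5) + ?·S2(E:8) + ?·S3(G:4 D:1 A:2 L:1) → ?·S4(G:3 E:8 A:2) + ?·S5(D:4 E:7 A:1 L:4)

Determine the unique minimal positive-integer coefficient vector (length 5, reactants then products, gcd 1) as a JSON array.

Coefficients: [1, 6, 4, 6, 1]

G: 1·2+6·0+4·4 = 18 | 6·3+1·0 = 18
D: 1·0+6·0+4·1 = 4 | 6·0+1·4 = 4
E: 1·7+6·8+4·0 = 55 | 6·8+1·7 = 55
A: 1·5+6·0+4·2 = 13 | 6·2+1·1 = 13
L: 1·0+6·0+4·1 = 4 | 6·0+1·4 = 4
gcd(1,6,4,6,1) = 1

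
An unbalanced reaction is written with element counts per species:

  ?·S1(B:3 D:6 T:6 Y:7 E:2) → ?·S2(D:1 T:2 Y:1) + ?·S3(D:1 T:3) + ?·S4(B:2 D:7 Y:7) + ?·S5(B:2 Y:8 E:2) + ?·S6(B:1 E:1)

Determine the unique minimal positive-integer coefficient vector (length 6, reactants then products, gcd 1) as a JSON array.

Coefficients: [4, 6, 4, 2, 1, 6]

B: 4·3 = 12 | 6·0+4·0+2·2+1·2+6·1 = 12
D: 4·6 = 24 | 6·1+4·1+2·7+1·0+6·0 = 24
T: 4·6 = 24 | 6·2+4·3+2·0+1·0+6·0 = 24
Y: 4·7 = 28 | 6·1+4·0+2·7+1·8+6·0 = 28
E: 4·2 = 8 | 6·0+4·0+2·0+1·2+6·1 = 8
gcd(4,6,4,2,1,6) = 1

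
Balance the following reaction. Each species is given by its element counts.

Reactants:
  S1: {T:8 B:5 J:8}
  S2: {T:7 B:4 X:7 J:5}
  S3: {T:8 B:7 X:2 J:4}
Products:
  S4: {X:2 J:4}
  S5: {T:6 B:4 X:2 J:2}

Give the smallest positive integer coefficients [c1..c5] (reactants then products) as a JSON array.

Coefficients: [1, 2, 1, 3, 5]

T: 1·8+2·7+1·8 = 30 | 3·0+5·6 = 30
B: 1·5+2·4+1·7 = 20 | 3·0+5·4 = 20
X: 1·0+2·7+1·2 = 16 | 3·2+5·2 = 16
J: 1·8+2·5+1·4 = 22 | 3·4+5·2 = 22
gcd(1,2,1,3,5) = 1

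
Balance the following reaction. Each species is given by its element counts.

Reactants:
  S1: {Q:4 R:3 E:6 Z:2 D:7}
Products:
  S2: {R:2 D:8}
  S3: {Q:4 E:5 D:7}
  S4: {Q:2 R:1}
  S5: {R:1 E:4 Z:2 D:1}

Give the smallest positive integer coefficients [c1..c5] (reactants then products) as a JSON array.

Q: 5·4 = 20 | 2·0+2·4+6·2+5·0 = 20
R: 5·3 = 15 | 2·2+2·0+6·1+5·1 = 15
E: 5·6 = 30 | 2·0+2·5+6·0+5·4 = 30
Z: 5·2 = 10 | 2·0+2·0+6·0+5·2 = 10
D: 5·7 = 35 | 2·8+2·7+6·0+5·1 = 35
gcd(5,2,2,6,5) = 1

Coefficients: [5, 2, 2, 6, 5]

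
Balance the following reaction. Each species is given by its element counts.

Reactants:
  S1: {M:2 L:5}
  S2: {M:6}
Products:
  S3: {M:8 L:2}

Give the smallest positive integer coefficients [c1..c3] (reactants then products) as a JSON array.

Coefficients: [2, 6, 5]

M: 2·2+6·6 = 40 | 5·8 = 40
L: 2·5+6·0 = 10 | 5·2 = 10
gcd(2,6,5) = 1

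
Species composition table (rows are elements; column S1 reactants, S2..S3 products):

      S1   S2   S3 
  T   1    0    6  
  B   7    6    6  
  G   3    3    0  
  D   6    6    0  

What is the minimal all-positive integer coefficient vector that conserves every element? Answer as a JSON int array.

T: 6·1 = 6 | 6·0+1·6 = 6
B: 6·7 = 42 | 6·6+1·6 = 42
G: 6·3 = 18 | 6·3+1·0 = 18
D: 6·6 = 36 | 6·6+1·0 = 36
gcd(6,6,1) = 1

Coefficients: [6, 6, 1]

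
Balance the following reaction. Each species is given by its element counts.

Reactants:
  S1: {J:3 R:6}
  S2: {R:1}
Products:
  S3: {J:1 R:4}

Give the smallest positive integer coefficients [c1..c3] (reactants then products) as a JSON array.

Coefficients: [1, 6, 3]

J: 1·3+6·0 = 3 | 3·1 = 3
R: 1·6+6·1 = 12 | 3·4 = 12
gcd(1,6,3) = 1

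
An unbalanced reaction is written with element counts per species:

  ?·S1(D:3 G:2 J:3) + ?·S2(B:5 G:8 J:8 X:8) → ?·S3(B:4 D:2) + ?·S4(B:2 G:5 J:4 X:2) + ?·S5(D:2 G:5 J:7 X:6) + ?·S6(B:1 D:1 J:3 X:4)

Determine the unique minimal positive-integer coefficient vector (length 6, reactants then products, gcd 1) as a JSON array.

B: 5·0+5·5 = 25 | 3·4+6·2+4·0+1·1 = 25
D: 5·3+5·0 = 15 | 3·2+6·0+4·2+1·1 = 15
G: 5·2+5·8 = 50 | 3·0+6·5+4·5+1·0 = 50
J: 5·3+5·8 = 55 | 3·0+6·4+4·7+1·3 = 55
X: 5·0+5·8 = 40 | 3·0+6·2+4·6+1·4 = 40
gcd(5,5,3,6,4,1) = 1

Coefficients: [5, 5, 3, 6, 4, 1]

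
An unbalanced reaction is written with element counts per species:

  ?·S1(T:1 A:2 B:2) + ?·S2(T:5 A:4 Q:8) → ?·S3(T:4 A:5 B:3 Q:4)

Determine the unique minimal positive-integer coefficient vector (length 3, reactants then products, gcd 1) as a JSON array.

Coefficients: [3, 1, 2]

T: 3·1+1·5 = 8 | 2·4 = 8
A: 3·2+1·4 = 10 | 2·5 = 10
B: 3·2+1·0 = 6 | 2·3 = 6
Q: 3·0+1·8 = 8 | 2·4 = 8
gcd(3,1,2) = 1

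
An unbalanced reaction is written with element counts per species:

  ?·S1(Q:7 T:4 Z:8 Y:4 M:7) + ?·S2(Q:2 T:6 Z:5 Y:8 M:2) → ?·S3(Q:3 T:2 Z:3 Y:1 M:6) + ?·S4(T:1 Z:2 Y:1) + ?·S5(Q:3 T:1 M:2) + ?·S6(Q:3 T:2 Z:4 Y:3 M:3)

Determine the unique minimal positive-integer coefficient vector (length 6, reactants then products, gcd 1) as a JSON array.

Coefficients: [4, 1, 1, 5, 3, 6]

Q: 4·7+1·2 = 30 | 1·3+5·0+3·3+6·3 = 30
T: 4·4+1·6 = 22 | 1·2+5·1+3·1+6·2 = 22
Z: 4·8+1·5 = 37 | 1·3+5·2+3·0+6·4 = 37
Y: 4·4+1·8 = 24 | 1·1+5·1+3·0+6·3 = 24
M: 4·7+1·2 = 30 | 1·6+5·0+3·2+6·3 = 30
gcd(4,1,1,5,3,6) = 1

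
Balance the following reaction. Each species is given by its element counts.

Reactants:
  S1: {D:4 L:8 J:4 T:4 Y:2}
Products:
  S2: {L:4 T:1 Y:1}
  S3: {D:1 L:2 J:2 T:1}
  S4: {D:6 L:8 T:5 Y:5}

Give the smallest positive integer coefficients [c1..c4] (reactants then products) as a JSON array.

Coefficients: [3, 1, 6, 1]

D: 3·4 = 12 | 1·0+6·1+1·6 = 12
L: 3·8 = 24 | 1·4+6·2+1·8 = 24
J: 3·4 = 12 | 1·0+6·2+1·0 = 12
T: 3·4 = 12 | 1·1+6·1+1·5 = 12
Y: 3·2 = 6 | 1·1+6·0+1·5 = 6
gcd(3,1,6,1) = 1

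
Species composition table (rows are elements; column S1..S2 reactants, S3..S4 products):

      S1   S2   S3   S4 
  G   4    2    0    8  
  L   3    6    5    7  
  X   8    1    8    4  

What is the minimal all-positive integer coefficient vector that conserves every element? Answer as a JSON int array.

Coefficients: [4, 4, 3, 3]

G: 4·4+4·2 = 24 | 3·0+3·8 = 24
L: 4·3+4·6 = 36 | 3·5+3·7 = 36
X: 4·8+4·1 = 36 | 3·8+3·4 = 36
gcd(4,4,3,3) = 1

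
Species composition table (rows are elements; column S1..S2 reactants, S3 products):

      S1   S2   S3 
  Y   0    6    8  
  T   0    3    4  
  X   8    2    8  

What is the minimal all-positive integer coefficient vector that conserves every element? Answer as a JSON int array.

Y: 2·0+4·6 = 24 | 3·8 = 24
T: 2·0+4·3 = 12 | 3·4 = 12
X: 2·8+4·2 = 24 | 3·8 = 24
gcd(2,4,3) = 1

Coefficients: [2, 4, 3]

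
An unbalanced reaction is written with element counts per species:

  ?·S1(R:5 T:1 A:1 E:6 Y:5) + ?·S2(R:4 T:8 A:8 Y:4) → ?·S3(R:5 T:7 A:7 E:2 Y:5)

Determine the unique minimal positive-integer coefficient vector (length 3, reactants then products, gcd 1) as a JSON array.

R: 2·5+5·4 = 30 | 6·5 = 30
T: 2·1+5·8 = 42 | 6·7 = 42
A: 2·1+5·8 = 42 | 6·7 = 42
E: 2·6+5·0 = 12 | 6·2 = 12
Y: 2·5+5·4 = 30 | 6·5 = 30
gcd(2,5,6) = 1

Coefficients: [2, 5, 6]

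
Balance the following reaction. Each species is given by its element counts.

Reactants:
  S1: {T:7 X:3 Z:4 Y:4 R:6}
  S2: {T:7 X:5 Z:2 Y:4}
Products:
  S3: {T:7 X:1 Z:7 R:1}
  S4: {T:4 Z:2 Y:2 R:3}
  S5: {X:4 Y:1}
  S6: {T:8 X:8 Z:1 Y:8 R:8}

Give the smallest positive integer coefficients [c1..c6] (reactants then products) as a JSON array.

Coefficients: [4, 1, 1, 5, 2, 1]

T: 4·7+1·7 = 35 | 1·7+5·4+2·0+1·8 = 35
X: 4·3+1·5 = 17 | 1·1+5·0+2·4+1·8 = 17
Z: 4·4+1·2 = 18 | 1·7+5·2+2·0+1·1 = 18
Y: 4·4+1·4 = 20 | 1·0+5·2+2·1+1·8 = 20
R: 4·6+1·0 = 24 | 1·1+5·3+2·0+1·8 = 24
gcd(4,1,1,5,2,1) = 1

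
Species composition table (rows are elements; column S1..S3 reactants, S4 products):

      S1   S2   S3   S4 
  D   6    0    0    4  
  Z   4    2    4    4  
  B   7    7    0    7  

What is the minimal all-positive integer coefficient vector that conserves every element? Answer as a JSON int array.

D: 4·6+2·0+1·0 = 24 | 6·4 = 24
Z: 4·4+2·2+1·4 = 24 | 6·4 = 24
B: 4·7+2·7+1·0 = 42 | 6·7 = 42
gcd(4,2,1,6) = 1

Coefficients: [4, 2, 1, 6]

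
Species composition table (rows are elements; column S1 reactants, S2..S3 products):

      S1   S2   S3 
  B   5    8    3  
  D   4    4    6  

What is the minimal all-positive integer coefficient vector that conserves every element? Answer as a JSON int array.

Coefficients: [6, 3, 2]

B: 6·5 = 30 | 3·8+2·3 = 30
D: 6·4 = 24 | 3·4+2·6 = 24
gcd(6,3,2) = 1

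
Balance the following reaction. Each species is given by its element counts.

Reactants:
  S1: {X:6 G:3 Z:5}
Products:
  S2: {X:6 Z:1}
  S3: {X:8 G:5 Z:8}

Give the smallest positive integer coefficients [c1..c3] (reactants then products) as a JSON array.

Coefficients: [5, 1, 3]

X: 5·6 = 30 | 1·6+3·8 = 30
G: 5·3 = 15 | 1·0+3·5 = 15
Z: 5·5 = 25 | 1·1+3·8 = 25
gcd(5,1,3) = 1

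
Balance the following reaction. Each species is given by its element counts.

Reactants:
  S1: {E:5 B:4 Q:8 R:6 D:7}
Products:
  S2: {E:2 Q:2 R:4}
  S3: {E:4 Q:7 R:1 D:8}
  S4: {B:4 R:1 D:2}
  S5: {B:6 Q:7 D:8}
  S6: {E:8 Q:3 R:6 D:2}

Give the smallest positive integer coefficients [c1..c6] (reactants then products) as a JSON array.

Coefficients: [4, 4, 1, 1, 2, 1]

E: 4·5 = 20 | 4·2+1·4+1·0+2·0+1·8 = 20
B: 4·4 = 16 | 4·0+1·0+1·4+2·6+1·0 = 16
Q: 4·8 = 32 | 4·2+1·7+1·0+2·7+1·3 = 32
R: 4·6 = 24 | 4·4+1·1+1·1+2·0+1·6 = 24
D: 4·7 = 28 | 4·0+1·8+1·2+2·8+1·2 = 28
gcd(4,4,1,1,2,1) = 1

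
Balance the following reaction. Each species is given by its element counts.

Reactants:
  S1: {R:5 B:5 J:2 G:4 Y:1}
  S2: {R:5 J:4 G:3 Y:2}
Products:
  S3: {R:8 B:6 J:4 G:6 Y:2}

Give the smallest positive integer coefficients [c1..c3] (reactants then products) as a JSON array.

Coefficients: [6, 2, 5]

R: 6·5+2·5 = 40 | 5·8 = 40
B: 6·5+2·0 = 30 | 5·6 = 30
J: 6·2+2·4 = 20 | 5·4 = 20
G: 6·4+2·3 = 30 | 5·6 = 30
Y: 6·1+2·2 = 10 | 5·2 = 10
gcd(6,2,5) = 1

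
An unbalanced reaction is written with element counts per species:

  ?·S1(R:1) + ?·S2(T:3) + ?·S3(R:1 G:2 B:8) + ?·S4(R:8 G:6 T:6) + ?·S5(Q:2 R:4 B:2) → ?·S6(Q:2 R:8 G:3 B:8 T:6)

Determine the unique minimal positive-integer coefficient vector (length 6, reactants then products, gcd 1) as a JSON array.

Q: 5·0+6·0+3·0+1·0+4·2 = 8 | 4·2 = 8
R: 5·1+6·0+3·1+1·8+4·4 = 32 | 4·8 = 32
G: 5·0+6·0+3·2+1·6+4·0 = 12 | 4·3 = 12
B: 5·0+6·0+3·8+1·0+4·2 = 32 | 4·8 = 32
T: 5·0+6·3+3·0+1·6+4·0 = 24 | 4·6 = 24
gcd(5,6,3,1,4,4) = 1

Coefficients: [5, 6, 3, 1, 4, 4]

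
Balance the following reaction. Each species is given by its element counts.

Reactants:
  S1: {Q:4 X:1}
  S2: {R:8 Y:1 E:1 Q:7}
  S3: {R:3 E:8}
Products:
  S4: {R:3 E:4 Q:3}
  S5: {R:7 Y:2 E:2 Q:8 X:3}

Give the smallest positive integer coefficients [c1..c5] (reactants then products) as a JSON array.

Coefficients: [3, 2, 3, 6, 1]

R: 3·0+2·8+3·3 = 25 | 6·3+1·7 = 25
Y: 3·0+2·1+3·0 = 2 | 6·0+1·2 = 2
E: 3·0+2·1+3·8 = 26 | 6·4+1·2 = 26
Q: 3·4+2·7+3·0 = 26 | 6·3+1·8 = 26
X: 3·1+2·0+3·0 = 3 | 6·0+1·3 = 3
gcd(3,2,3,6,1) = 1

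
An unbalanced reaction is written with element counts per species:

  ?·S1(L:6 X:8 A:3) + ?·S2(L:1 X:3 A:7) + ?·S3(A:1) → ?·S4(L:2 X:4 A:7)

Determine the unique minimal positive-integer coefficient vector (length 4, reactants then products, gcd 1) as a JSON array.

Coefficients: [1, 4, 4, 5]

L: 1·6+4·1+4·0 = 10 | 5·2 = 10
X: 1·8+4·3+4·0 = 20 | 5·4 = 20
A: 1·3+4·7+4·1 = 35 | 5·7 = 35
gcd(1,4,4,5) = 1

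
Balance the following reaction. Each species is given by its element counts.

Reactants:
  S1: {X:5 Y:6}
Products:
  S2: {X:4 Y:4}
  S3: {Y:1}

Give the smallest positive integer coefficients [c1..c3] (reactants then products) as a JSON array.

Coefficients: [4, 5, 4]

X: 4·5 = 20 | 5·4+4·0 = 20
Y: 4·6 = 24 | 5·4+4·1 = 24
gcd(4,5,4) = 1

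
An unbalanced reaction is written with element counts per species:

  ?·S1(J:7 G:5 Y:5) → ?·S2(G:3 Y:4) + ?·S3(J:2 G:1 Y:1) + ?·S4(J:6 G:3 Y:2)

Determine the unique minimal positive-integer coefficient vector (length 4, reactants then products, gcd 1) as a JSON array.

Coefficients: [2, 1, 4, 1]

J: 2·7 = 14 | 1·0+4·2+1·6 = 14
G: 2·5 = 10 | 1·3+4·1+1·3 = 10
Y: 2·5 = 10 | 1·4+4·1+1·2 = 10
gcd(2,1,4,1) = 1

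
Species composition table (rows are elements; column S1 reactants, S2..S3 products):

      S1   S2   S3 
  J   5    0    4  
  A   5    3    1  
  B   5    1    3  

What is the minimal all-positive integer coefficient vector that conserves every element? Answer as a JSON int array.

J: 4·5 = 20 | 5·0+5·4 = 20
A: 4·5 = 20 | 5·3+5·1 = 20
B: 4·5 = 20 | 5·1+5·3 = 20
gcd(4,5,5) = 1

Coefficients: [4, 5, 5]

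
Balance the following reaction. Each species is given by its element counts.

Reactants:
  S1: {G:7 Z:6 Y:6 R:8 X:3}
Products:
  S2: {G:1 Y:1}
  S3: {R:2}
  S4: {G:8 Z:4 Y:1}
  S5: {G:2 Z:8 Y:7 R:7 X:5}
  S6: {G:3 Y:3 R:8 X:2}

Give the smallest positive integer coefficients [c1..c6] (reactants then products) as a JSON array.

Coefficients: [4, 5, 5, 2, 2, 1]

G: 4·7 = 28 | 5·1+5·0+2·8+2·2+1·3 = 28
Z: 4·6 = 24 | 5·0+5·0+2·4+2·8+1·0 = 24
Y: 4·6 = 24 | 5·1+5·0+2·1+2·7+1·3 = 24
R: 4·8 = 32 | 5·0+5·2+2·0+2·7+1·8 = 32
X: 4·3 = 12 | 5·0+5·0+2·0+2·5+1·2 = 12
gcd(4,5,5,2,2,1) = 1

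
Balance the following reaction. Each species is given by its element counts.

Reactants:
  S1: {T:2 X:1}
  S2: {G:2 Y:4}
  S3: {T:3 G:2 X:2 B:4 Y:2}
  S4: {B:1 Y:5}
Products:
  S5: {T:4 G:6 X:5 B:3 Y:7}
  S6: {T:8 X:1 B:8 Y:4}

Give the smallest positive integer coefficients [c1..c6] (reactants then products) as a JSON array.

T: 5·2+3·0+6·3+1·0 = 28 | 3·4+2·8 = 28
G: 5·0+3·2+6·2+1·0 = 18 | 3·6+2·0 = 18
X: 5·1+3·0+6·2+1·0 = 17 | 3·5+2·1 = 17
B: 5·0+3·0+6·4+1·1 = 25 | 3·3+2·8 = 25
Y: 5·0+3·4+6·2+1·5 = 29 | 3·7+2·4 = 29
gcd(5,3,6,1,3,2) = 1

Coefficients: [5, 3, 6, 1, 3, 2]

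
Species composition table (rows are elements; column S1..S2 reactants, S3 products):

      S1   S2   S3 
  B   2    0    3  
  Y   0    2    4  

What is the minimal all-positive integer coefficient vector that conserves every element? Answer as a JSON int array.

Coefficients: [3, 4, 2]

B: 3·2+4·0 = 6 | 2·3 = 6
Y: 3·0+4·2 = 8 | 2·4 = 8
gcd(3,4,2) = 1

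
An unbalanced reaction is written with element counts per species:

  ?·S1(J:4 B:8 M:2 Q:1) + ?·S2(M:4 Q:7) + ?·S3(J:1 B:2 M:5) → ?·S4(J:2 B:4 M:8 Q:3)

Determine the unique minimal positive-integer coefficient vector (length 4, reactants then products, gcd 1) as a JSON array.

Coefficients: [1, 2, 6, 5]

J: 1·4+2·0+6·1 = 10 | 5·2 = 10
B: 1·8+2·0+6·2 = 20 | 5·4 = 20
M: 1·2+2·4+6·5 = 40 | 5·8 = 40
Q: 1·1+2·7+6·0 = 15 | 5·3 = 15
gcd(1,2,6,5) = 1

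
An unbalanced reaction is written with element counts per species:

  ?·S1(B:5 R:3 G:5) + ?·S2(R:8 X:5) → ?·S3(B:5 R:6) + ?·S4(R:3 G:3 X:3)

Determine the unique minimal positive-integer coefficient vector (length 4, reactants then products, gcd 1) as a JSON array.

Coefficients: [3, 3, 3, 5]

B: 3·5+3·0 = 15 | 3·5+5·0 = 15
R: 3·3+3·8 = 33 | 3·6+5·3 = 33
G: 3·5+3·0 = 15 | 3·0+5·3 = 15
X: 3·0+3·5 = 15 | 3·0+5·3 = 15
gcd(3,3,3,5) = 1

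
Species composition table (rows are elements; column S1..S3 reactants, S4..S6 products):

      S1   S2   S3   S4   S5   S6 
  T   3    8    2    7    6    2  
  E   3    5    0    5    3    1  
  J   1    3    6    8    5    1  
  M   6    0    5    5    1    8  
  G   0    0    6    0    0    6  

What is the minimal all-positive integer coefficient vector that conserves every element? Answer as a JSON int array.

Coefficients: [6, 2, 5, 4, 1, 5]

T: 6·3+2·8+5·2 = 44 | 4·7+1·6+5·2 = 44
E: 6·3+2·5+5·0 = 28 | 4·5+1·3+5·1 = 28
J: 6·1+2·3+5·6 = 42 | 4·8+1·5+5·1 = 42
M: 6·6+2·0+5·5 = 61 | 4·5+1·1+5·8 = 61
G: 6·0+2·0+5·6 = 30 | 4·0+1·0+5·6 = 30
gcd(6,2,5,4,1,5) = 1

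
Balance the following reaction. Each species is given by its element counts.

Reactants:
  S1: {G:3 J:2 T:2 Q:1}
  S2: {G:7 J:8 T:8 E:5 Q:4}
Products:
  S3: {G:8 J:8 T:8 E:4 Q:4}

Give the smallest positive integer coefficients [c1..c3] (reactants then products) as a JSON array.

Coefficients: [4, 4, 5]

G: 4·3+4·7 = 40 | 5·8 = 40
J: 4·2+4·8 = 40 | 5·8 = 40
T: 4·2+4·8 = 40 | 5·8 = 40
E: 4·0+4·5 = 20 | 5·4 = 20
Q: 4·1+4·4 = 20 | 5·4 = 20
gcd(4,4,5) = 1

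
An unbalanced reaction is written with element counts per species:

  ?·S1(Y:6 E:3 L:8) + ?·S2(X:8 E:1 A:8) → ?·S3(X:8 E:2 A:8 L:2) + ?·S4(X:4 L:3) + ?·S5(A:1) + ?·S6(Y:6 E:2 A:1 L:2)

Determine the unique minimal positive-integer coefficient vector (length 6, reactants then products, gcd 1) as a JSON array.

Y: 2·6+4·0 = 12 | 3·0+2·0+6·0+2·6 = 12
X: 2·0+4·8 = 32 | 3·8+2·4+6·0+2·0 = 32
E: 2·3+4·1 = 10 | 3·2+2·0+6·0+2·2 = 10
A: 2·0+4·8 = 32 | 3·8+2·0+6·1+2·1 = 32
L: 2·8+4·0 = 16 | 3·2+2·3+6·0+2·2 = 16
gcd(2,4,3,2,6,2) = 1

Coefficients: [2, 4, 3, 2, 6, 2]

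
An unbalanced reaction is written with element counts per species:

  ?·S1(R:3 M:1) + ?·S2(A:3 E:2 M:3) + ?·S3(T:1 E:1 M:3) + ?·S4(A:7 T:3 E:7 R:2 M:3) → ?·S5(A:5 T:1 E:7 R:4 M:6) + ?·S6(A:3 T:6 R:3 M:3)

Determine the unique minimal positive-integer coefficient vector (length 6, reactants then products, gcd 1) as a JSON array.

A: 6·0+1·3+5·0+4·7 = 31 | 5·5+2·3 = 31
T: 6·0+1·0+5·1+4·3 = 17 | 5·1+2·6 = 17
E: 6·0+1·2+5·1+4·7 = 35 | 5·7+2·0 = 35
R: 6·3+1·0+5·0+4·2 = 26 | 5·4+2·3 = 26
M: 6·1+1·3+5·3+4·3 = 36 | 5·6+2·3 = 36
gcd(6,1,5,4,5,2) = 1

Coefficients: [6, 1, 5, 4, 5, 2]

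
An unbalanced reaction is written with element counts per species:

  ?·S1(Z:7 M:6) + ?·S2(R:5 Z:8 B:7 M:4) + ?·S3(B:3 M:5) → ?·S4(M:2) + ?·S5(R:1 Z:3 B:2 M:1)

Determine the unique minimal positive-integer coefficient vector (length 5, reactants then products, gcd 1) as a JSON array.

Coefficients: [1, 1, 1, 5, 5]

R: 1·0+1·5+1·0 = 5 | 5·0+5·1 = 5
Z: 1·7+1·8+1·0 = 15 | 5·0+5·3 = 15
B: 1·0+1·7+1·3 = 10 | 5·0+5·2 = 10
M: 1·6+1·4+1·5 = 15 | 5·2+5·1 = 15
gcd(1,1,1,5,5) = 1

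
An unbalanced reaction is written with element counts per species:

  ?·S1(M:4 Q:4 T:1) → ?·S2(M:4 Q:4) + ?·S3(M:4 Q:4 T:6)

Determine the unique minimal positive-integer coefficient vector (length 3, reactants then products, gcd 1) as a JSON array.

M: 6·4 = 24 | 5·4+1·4 = 24
Q: 6·4 = 24 | 5·4+1·4 = 24
T: 6·1 = 6 | 5·0+1·6 = 6
gcd(6,5,1) = 1

Coefficients: [6, 5, 1]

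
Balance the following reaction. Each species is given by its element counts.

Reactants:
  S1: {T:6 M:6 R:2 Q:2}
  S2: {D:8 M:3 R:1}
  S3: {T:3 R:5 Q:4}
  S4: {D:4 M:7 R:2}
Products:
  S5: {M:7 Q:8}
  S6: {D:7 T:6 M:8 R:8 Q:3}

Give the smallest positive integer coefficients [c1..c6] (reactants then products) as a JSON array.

Coefficients: [2, 2, 4, 3, 1, 4]

D: 2·0+2·8+4·0+3·4 = 28 | 1·0+4·7 = 28
T: 2·6+2·0+4·3+3·0 = 24 | 1·0+4·6 = 24
M: 2·6+2·3+4·0+3·7 = 39 | 1·7+4·8 = 39
R: 2·2+2·1+4·5+3·2 = 32 | 1·0+4·8 = 32
Q: 2·2+2·0+4·4+3·0 = 20 | 1·8+4·3 = 20
gcd(2,2,4,3,1,4) = 1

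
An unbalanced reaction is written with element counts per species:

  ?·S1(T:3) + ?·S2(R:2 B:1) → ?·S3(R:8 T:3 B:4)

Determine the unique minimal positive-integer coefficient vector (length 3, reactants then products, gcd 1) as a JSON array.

Coefficients: [1, 4, 1]

R: 1·0+4·2 = 8 | 1·8 = 8
T: 1·3+4·0 = 3 | 1·3 = 3
B: 1·0+4·1 = 4 | 1·4 = 4
gcd(1,4,1) = 1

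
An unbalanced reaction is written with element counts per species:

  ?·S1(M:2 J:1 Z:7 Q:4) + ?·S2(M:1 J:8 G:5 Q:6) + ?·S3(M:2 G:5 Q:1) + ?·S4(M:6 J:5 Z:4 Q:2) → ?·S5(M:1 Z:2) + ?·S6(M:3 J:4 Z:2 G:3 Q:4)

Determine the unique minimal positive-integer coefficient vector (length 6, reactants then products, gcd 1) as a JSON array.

M: 2·2+1·1+2·2+2·6 = 21 | 6·1+5·3 = 21
J: 2·1+1·8+2·0+2·5 = 20 | 6·0+5·4 = 20
Z: 2·7+1·0+2·0+2·4 = 22 | 6·2+5·2 = 22
G: 2·0+1·5+2·5+2·0 = 15 | 6·0+5·3 = 15
Q: 2·4+1·6+2·1+2·2 = 20 | 6·0+5·4 = 20
gcd(2,1,2,2,6,5) = 1

Coefficients: [2, 1, 2, 2, 6, 5]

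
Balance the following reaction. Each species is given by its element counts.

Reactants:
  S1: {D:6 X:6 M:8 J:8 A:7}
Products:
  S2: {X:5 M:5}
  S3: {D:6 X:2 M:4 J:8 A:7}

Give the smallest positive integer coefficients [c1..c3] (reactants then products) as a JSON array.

D: 5·6 = 30 | 4·0+5·6 = 30
X: 5·6 = 30 | 4·5+5·2 = 30
M: 5·8 = 40 | 4·5+5·4 = 40
J: 5·8 = 40 | 4·0+5·8 = 40
A: 5·7 = 35 | 4·0+5·7 = 35
gcd(5,4,5) = 1

Coefficients: [5, 4, 5]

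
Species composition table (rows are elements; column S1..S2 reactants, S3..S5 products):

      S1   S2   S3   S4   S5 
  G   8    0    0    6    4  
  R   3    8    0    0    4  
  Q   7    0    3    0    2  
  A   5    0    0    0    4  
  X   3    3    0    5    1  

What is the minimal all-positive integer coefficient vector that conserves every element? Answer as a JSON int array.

Coefficients: [4, 1, 6, 2, 5]

G: 4·8+1·0 = 32 | 6·0+2·6+5·4 = 32
R: 4·3+1·8 = 20 | 6·0+2·0+5·4 = 20
Q: 4·7+1·0 = 28 | 6·3+2·0+5·2 = 28
A: 4·5+1·0 = 20 | 6·0+2·0+5·4 = 20
X: 4·3+1·3 = 15 | 6·0+2·5+5·1 = 15
gcd(4,1,6,2,5) = 1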